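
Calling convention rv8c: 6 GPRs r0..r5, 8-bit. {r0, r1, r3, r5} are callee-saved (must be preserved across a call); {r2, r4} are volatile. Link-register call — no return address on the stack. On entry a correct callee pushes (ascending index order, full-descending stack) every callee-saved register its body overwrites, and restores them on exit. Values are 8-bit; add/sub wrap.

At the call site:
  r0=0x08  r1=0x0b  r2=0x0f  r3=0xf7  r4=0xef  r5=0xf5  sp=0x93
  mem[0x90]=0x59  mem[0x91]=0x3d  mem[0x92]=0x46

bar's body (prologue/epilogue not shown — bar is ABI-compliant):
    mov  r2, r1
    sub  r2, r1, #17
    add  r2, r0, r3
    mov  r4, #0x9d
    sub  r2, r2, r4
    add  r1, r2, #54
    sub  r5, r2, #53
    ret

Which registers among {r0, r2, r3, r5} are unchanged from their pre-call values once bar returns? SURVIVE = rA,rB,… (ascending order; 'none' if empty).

prologue: push r1 -> mem[0x92]=0x0b, sp=0x92
prologue: push r5 -> mem[0x91]=0xf5, sp=0x91
body[0] mov  r2, r1 -> r2=0x0b
body[1] sub  r2, r1, #17 -> r2=0xfa
body[2] add  r2, r0, r3 -> r2=0xff
body[3] mov  r4, #0x9d -> r4=0x9d
body[4] sub  r2, r2, r4 -> r2=0x62
body[5] add  r1, r2, #54 -> r1=0x98
body[6] sub  r5, r2, #53 -> r5=0x2d
epilogue: pop r5=0xf5, sp=0x92
epilogue: pop r1=0x0b, sp=0x93
r0: callee-saved, written=False
r2: caller-saved, written=True
r3: callee-saved, written=False
r5: callee-saved, written=True

SURVIVE = r0,r3,r5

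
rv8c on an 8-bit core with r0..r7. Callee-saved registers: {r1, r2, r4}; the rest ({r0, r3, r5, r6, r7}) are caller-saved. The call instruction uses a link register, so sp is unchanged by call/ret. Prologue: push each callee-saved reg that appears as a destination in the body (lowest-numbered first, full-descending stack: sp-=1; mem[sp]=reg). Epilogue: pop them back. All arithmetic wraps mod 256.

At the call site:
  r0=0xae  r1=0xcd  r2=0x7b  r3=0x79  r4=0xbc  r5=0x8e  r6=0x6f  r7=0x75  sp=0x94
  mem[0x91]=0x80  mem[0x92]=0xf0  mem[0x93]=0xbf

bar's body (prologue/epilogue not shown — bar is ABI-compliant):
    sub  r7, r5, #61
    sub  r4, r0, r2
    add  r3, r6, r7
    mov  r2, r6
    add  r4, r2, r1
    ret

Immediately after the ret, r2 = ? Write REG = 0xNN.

prologue: push r2 -> mem[0x93]=0x7b, sp=0x93
prologue: push r4 -> mem[0x92]=0xbc, sp=0x92
body[0] sub  r7, r5, #61 -> r7=0x51
body[1] sub  r4, r0, r2 -> r4=0x33
body[2] add  r3, r6, r7 -> r3=0xc0
body[3] mov  r2, r6 -> r2=0x6f
body[4] add  r4, r2, r1 -> r4=0x3c
epilogue: pop r4=0xbc, sp=0x93
epilogue: pop r2=0x7b, sp=0x94
r2 is callee-saved -> restored

REG = 0x7b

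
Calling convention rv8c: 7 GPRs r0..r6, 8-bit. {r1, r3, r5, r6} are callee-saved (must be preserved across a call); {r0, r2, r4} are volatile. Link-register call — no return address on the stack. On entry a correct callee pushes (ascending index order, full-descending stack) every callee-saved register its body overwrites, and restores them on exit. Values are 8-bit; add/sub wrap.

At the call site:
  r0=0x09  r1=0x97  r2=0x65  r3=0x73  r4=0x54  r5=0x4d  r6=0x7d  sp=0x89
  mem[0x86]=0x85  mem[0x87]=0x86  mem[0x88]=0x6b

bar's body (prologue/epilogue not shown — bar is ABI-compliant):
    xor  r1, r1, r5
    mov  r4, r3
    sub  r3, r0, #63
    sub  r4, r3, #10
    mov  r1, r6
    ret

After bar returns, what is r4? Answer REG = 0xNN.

prologue: push r1 -> mem[0x88]=0x97, sp=0x88
prologue: push r3 -> mem[0x87]=0x73, sp=0x87
body[0] xor  r1, r1, r5 -> r1=0xda
body[1] mov  r4, r3 -> r4=0x73
body[2] sub  r3, r0, #63 -> r3=0xca
body[3] sub  r4, r3, #10 -> r4=0xc0
body[4] mov  r1, r6 -> r1=0x7d
epilogue: pop r3=0x73, sp=0x88
epilogue: pop r1=0x97, sp=0x89
r4 is caller-saved -> body value

REG = 0xc0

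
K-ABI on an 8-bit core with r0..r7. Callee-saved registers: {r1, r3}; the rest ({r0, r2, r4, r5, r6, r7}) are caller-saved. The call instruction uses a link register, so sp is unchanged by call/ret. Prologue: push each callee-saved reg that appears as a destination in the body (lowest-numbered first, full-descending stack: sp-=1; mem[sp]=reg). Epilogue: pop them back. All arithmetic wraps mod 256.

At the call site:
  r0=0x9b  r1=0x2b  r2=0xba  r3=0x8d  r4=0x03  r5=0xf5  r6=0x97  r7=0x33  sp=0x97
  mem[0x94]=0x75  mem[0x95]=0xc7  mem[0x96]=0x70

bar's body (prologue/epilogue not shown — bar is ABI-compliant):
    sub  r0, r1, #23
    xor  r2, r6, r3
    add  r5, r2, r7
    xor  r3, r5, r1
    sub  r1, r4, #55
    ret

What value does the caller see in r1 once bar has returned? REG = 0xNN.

REG = 0x2b

prologue: push r1 -> mem[0x96]=0x2b, sp=0x96
prologue: push r3 -> mem[0x95]=0x8d, sp=0x95
body[0] sub  r0, r1, #23 -> r0=0x14
body[1] xor  r2, r6, r3 -> r2=0x1a
body[2] add  r5, r2, r7 -> r5=0x4d
body[3] xor  r3, r5, r1 -> r3=0x66
body[4] sub  r1, r4, #55 -> r1=0xcc
epilogue: pop r3=0x8d, sp=0x96
epilogue: pop r1=0x2b, sp=0x97
r1 is callee-saved -> restored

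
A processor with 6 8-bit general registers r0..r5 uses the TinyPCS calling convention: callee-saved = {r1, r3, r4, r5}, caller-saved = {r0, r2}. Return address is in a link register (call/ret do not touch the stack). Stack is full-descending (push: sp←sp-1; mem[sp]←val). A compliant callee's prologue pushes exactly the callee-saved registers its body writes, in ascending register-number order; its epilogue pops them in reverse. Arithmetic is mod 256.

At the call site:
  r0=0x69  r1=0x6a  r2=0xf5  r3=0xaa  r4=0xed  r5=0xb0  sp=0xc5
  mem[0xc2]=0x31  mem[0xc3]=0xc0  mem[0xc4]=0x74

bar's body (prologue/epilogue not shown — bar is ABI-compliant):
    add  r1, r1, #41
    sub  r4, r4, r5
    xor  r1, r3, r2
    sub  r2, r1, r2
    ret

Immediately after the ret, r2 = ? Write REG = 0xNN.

prologue: push r1 -> mem[0xc4]=0x6a, sp=0xc4
prologue: push r4 -> mem[0xc3]=0xed, sp=0xc3
body[0] add  r1, r1, #41 -> r1=0x93
body[1] sub  r4, r4, r5 -> r4=0x3d
body[2] xor  r1, r3, r2 -> r1=0x5f
body[3] sub  r2, r1, r2 -> r2=0x6a
epilogue: pop r4=0xed, sp=0xc4
epilogue: pop r1=0x6a, sp=0xc5
r2 is caller-saved -> body value

REG = 0x6a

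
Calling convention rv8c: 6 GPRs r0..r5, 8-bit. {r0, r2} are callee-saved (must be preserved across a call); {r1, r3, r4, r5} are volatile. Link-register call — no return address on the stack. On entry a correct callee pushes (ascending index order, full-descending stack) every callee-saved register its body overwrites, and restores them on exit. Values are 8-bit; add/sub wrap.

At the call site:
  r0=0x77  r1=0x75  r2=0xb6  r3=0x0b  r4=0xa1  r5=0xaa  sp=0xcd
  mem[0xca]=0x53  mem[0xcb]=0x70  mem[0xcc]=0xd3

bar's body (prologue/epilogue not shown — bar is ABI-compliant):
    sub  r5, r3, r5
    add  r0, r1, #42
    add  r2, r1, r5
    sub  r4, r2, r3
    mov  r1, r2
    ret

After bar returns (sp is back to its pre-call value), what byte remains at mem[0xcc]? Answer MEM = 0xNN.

MEM = 0x77

prologue: push r0 -> mem[0xcc]=0x77, sp=0xcc
prologue: push r2 -> mem[0xcb]=0xb6, sp=0xcb
body[0] sub  r5, r3, r5 -> r5=0x61
body[1] add  r0, r1, #42 -> r0=0x9f
body[2] add  r2, r1, r5 -> r2=0xd6
body[3] sub  r4, r2, r3 -> r4=0xcb
body[4] mov  r1, r2 -> r1=0xd6
epilogue: pop r2=0xb6, sp=0xcc
epilogue: pop r0=0x77, sp=0xcd
prologue pushed ['r0', 'r2'] at ['0xcc', '0xcb']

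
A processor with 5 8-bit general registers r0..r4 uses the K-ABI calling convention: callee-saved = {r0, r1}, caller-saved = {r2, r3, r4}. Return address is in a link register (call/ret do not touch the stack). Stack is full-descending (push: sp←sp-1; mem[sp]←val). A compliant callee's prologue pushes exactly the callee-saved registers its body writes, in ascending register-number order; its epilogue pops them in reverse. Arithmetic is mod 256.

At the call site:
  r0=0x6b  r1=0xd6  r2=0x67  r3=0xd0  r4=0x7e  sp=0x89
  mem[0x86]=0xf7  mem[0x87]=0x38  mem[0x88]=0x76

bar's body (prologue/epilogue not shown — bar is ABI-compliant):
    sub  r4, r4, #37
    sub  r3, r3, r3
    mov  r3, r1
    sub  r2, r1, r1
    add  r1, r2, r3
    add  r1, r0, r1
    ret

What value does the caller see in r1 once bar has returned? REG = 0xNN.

prologue: push r1 -> mem[0x88]=0xd6, sp=0x88
body[0] sub  r4, r4, #37 -> r4=0x59
body[1] sub  r3, r3, r3 -> r3=0x00
body[2] mov  r3, r1 -> r3=0xd6
body[3] sub  r2, r1, r1 -> r2=0x00
body[4] add  r1, r2, r3 -> r1=0xd6
body[5] add  r1, r0, r1 -> r1=0x41
epilogue: pop r1=0xd6, sp=0x89
r1 is callee-saved -> restored

REG = 0xd6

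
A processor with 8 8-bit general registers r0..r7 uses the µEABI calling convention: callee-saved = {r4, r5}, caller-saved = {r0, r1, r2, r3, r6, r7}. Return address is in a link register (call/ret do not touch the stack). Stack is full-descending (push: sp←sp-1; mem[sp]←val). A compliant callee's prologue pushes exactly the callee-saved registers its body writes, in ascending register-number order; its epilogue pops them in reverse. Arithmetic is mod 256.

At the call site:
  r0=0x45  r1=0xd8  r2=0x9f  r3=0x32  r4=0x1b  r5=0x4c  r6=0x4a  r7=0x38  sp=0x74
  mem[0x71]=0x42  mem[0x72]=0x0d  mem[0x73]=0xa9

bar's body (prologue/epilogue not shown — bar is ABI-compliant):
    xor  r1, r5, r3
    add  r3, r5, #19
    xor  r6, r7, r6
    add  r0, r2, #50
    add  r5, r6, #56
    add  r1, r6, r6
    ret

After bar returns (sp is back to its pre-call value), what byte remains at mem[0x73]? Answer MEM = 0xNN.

prologue: push r5 -> mem[0x73]=0x4c, sp=0x73
body[0] xor  r1, r5, r3 -> r1=0x7e
body[1] add  r3, r5, #19 -> r3=0x5f
body[2] xor  r6, r7, r6 -> r6=0x72
body[3] add  r0, r2, #50 -> r0=0xd1
body[4] add  r5, r6, #56 -> r5=0xaa
body[5] add  r1, r6, r6 -> r1=0xe4
epilogue: pop r5=0x4c, sp=0x74
prologue pushed ['r5'] at ['0x73']

MEM = 0x4c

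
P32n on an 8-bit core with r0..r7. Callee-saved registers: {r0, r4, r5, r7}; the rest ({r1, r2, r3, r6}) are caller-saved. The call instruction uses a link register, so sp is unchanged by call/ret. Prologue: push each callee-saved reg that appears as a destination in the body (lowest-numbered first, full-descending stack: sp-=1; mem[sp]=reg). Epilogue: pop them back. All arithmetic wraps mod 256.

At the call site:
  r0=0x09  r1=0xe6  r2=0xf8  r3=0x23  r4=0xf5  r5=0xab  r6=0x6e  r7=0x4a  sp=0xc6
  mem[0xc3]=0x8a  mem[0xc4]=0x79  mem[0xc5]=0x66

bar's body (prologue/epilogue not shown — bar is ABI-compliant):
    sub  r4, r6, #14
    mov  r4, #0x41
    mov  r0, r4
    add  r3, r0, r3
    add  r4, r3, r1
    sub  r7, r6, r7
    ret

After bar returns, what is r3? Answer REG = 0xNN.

REG = 0x64

prologue: push r0 -> mem[0xc5]=0x09, sp=0xc5
prologue: push r4 -> mem[0xc4]=0xf5, sp=0xc4
prologue: push r7 -> mem[0xc3]=0x4a, sp=0xc3
body[0] sub  r4, r6, #14 -> r4=0x60
body[1] mov  r4, #0x41 -> r4=0x41
body[2] mov  r0, r4 -> r0=0x41
body[3] add  r3, r0, r3 -> r3=0x64
body[4] add  r4, r3, r1 -> r4=0x4a
body[5] sub  r7, r6, r7 -> r7=0x24
epilogue: pop r7=0x4a, sp=0xc4
epilogue: pop r4=0xf5, sp=0xc5
epilogue: pop r0=0x09, sp=0xc6
r3 is caller-saved -> body value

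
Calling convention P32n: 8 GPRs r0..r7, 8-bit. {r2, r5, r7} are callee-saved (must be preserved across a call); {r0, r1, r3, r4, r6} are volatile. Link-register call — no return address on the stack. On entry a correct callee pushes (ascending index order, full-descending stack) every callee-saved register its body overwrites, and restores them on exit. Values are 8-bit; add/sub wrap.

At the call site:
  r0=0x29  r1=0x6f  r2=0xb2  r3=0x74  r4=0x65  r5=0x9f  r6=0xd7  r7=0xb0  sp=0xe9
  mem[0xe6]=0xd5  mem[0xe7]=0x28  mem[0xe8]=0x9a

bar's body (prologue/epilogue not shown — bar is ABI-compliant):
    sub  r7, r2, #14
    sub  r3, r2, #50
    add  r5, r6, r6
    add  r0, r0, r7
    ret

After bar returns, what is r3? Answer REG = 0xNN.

REG = 0x80

prologue: push r5 → mem[0xe8]=0x9f, sp=0xe8
prologue: push r7 → mem[0xe7]=0xb0, sp=0xe7
body[0] sub  r7, r2, #14 → r7=0xa4
body[1] sub  r3, r2, #50 → r3=0x80
body[2] add  r5, r6, r6 → r5=0xae
body[3] add  r0, r0, r7 → r0=0xcd
epilogue: pop r7=0xb0, sp=0xe8
epilogue: pop r5=0x9f, sp=0xe9
r3 is caller-saved → body value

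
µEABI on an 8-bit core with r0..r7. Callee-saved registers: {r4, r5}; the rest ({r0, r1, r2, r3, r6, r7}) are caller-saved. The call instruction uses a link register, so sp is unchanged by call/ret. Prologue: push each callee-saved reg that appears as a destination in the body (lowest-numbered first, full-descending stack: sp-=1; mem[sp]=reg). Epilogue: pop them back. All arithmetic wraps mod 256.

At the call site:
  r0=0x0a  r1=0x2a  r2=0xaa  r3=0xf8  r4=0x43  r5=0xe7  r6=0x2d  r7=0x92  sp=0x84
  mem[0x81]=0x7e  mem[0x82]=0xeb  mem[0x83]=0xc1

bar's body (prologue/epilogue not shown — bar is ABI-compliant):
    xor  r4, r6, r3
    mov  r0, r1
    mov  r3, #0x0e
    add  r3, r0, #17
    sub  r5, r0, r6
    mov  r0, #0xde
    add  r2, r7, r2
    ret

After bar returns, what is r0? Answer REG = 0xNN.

REG = 0xde

prologue: push r4 → mem[0x83]=0x43, sp=0x83
prologue: push r5 → mem[0x82]=0xe7, sp=0x82
body[0] xor  r4, r6, r3 → r4=0xd5
body[1] mov  r0, r1 → r0=0x2a
body[2] mov  r3, #0x0e → r3=0x0e
body[3] add  r3, r0, #17 → r3=0x3b
body[4] sub  r5, r0, r6 → r5=0xfd
body[5] mov  r0, #0xde → r0=0xde
body[6] add  r2, r7, r2 → r2=0x3c
epilogue: pop r5=0xe7, sp=0x83
epilogue: pop r4=0x43, sp=0x84
r0 is caller-saved → body value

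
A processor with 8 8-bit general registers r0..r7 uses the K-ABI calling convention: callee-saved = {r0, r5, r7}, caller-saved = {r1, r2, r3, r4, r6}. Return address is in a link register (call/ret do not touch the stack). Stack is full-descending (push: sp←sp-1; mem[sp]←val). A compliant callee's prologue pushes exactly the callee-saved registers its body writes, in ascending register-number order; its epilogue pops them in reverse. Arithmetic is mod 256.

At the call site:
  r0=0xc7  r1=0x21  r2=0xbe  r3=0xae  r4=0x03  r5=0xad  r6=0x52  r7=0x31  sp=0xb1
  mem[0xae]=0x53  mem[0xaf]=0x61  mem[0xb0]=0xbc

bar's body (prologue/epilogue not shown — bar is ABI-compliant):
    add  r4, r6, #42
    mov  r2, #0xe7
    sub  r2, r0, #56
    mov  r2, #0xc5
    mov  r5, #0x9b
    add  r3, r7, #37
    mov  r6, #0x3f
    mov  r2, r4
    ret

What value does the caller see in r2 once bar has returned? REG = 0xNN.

REG = 0x7c

prologue: push r5 → mem[0xb0]=0xad, sp=0xb0
body[0] add  r4, r6, #42 → r4=0x7c
body[1] mov  r2, #0xe7 → r2=0xe7
body[2] sub  r2, r0, #56 → r2=0x8f
body[3] mov  r2, #0xc5 → r2=0xc5
body[4] mov  r5, #0x9b → r5=0x9b
body[5] add  r3, r7, #37 → r3=0x56
body[6] mov  r6, #0x3f → r6=0x3f
body[7] mov  r2, r4 → r2=0x7c
epilogue: pop r5=0xad, sp=0xb1
r2 is caller-saved → body value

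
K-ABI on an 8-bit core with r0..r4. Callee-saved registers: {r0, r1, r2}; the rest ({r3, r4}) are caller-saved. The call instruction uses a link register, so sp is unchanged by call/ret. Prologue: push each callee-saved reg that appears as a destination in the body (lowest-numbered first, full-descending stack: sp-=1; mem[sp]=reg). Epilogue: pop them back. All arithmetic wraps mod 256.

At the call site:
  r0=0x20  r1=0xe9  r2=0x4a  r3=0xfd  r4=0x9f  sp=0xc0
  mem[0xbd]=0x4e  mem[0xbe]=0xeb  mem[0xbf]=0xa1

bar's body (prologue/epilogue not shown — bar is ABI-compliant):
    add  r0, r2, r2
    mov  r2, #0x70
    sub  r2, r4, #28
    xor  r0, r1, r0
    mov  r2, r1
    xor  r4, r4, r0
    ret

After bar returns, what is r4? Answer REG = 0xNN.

prologue: push r0 → mem[0xbf]=0x20, sp=0xbf
prologue: push r2 → mem[0xbe]=0x4a, sp=0xbe
body[0] add  r0, r2, r2 → r0=0x94
body[1] mov  r2, #0x70 → r2=0x70
body[2] sub  r2, r4, #28 → r2=0x83
body[3] xor  r0, r1, r0 → r0=0x7d
body[4] mov  r2, r1 → r2=0xe9
body[5] xor  r4, r4, r0 → r4=0xe2
epilogue: pop r2=0x4a, sp=0xbf
epilogue: pop r0=0x20, sp=0xc0
r4 is caller-saved → body value

REG = 0xe2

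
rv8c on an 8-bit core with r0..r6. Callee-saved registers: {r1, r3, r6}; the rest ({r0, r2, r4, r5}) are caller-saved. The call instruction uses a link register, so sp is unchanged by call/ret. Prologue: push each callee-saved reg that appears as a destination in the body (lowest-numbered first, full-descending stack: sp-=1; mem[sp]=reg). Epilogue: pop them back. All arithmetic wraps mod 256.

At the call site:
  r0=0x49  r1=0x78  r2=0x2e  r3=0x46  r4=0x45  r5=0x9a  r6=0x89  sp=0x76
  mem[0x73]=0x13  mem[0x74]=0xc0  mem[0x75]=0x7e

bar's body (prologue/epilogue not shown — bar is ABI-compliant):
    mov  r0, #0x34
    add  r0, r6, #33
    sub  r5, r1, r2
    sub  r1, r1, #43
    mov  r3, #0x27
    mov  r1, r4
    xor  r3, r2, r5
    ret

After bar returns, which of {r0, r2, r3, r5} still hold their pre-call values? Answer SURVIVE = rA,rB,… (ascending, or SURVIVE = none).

prologue: push r1 -> mem[0x75]=0x78, sp=0x75
prologue: push r3 -> mem[0x74]=0x46, sp=0x74
body[0] mov  r0, #0x34 -> r0=0x34
body[1] add  r0, r6, #33 -> r0=0xaa
body[2] sub  r5, r1, r2 -> r5=0x4a
body[3] sub  r1, r1, #43 -> r1=0x4d
body[4] mov  r3, #0x27 -> r3=0x27
body[5] mov  r1, r4 -> r1=0x45
body[6] xor  r3, r2, r5 -> r3=0x64
epilogue: pop r3=0x46, sp=0x75
epilogue: pop r1=0x78, sp=0x76
r0: caller-saved, written=True
r2: caller-saved, written=False
r3: callee-saved, written=True
r5: caller-saved, written=True

SURVIVE = r2,r3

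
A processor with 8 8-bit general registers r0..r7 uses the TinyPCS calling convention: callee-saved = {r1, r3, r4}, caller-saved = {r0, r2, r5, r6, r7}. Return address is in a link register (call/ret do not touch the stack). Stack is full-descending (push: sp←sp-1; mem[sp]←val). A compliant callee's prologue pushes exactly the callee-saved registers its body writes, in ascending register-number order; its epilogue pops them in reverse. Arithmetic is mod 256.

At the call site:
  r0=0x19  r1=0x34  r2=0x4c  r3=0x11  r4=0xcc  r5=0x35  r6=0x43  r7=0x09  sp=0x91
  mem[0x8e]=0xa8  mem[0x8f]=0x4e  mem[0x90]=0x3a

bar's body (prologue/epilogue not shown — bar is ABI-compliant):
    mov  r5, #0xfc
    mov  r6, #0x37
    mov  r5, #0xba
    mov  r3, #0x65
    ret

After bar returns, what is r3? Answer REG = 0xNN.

REG = 0x11

prologue: push r3 → mem[0x90]=0x11, sp=0x90
body[0] mov  r5, #0xfc → r5=0xfc
body[1] mov  r6, #0x37 → r6=0x37
body[2] mov  r5, #0xba → r5=0xba
body[3] mov  r3, #0x65 → r3=0x65
epilogue: pop r3=0x11, sp=0x91
r3 is callee-saved → restored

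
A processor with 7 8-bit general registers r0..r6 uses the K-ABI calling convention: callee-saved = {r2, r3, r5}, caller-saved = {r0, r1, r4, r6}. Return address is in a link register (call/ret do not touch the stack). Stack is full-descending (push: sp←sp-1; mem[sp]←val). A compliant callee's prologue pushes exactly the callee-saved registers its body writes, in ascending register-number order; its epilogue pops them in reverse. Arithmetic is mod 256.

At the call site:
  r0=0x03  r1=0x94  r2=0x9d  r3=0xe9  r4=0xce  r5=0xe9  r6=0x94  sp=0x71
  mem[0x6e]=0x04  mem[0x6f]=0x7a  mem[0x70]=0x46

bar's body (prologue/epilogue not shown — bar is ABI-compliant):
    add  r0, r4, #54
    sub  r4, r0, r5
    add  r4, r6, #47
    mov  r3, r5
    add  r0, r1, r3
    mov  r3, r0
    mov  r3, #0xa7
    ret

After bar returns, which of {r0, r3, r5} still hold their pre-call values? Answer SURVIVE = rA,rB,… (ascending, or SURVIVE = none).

SURVIVE = r3,r5

prologue: push r3 → mem[0x70]=0xe9, sp=0x70
body[0] add  r0, r4, #54 → r0=0x04
body[1] sub  r4, r0, r5 → r4=0x1b
body[2] add  r4, r6, #47 → r4=0xc3
body[3] mov  r3, r5 → r3=0xe9
body[4] add  r0, r1, r3 → r0=0x7d
body[5] mov  r3, r0 → r3=0x7d
body[6] mov  r3, #0xa7 → r3=0xa7
epilogue: pop r3=0xe9, sp=0x71
r0: caller-saved, written=True
r3: callee-saved, written=True
r5: callee-saved, written=False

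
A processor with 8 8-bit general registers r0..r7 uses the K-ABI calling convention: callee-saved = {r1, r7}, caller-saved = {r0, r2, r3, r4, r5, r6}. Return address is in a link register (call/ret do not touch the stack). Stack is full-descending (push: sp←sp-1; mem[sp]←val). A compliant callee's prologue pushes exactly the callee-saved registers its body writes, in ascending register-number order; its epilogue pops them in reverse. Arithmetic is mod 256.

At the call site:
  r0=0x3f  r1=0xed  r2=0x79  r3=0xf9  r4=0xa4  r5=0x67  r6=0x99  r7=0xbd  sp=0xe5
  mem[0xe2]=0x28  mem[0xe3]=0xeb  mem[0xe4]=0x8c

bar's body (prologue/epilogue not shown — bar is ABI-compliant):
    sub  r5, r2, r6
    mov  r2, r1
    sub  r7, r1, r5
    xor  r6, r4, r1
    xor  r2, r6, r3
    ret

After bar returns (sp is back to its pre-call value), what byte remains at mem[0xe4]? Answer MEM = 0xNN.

MEM = 0xbd

prologue: push r7 → mem[0xe4]=0xbd, sp=0xe4
body[0] sub  r5, r2, r6 → r5=0xe0
body[1] mov  r2, r1 → r2=0xed
body[2] sub  r7, r1, r5 → r7=0x0d
body[3] xor  r6, r4, r1 → r6=0x49
body[4] xor  r2, r6, r3 → r2=0xb0
epilogue: pop r7=0xbd, sp=0xe5
prologue pushed ['r7'] at ['0xe4']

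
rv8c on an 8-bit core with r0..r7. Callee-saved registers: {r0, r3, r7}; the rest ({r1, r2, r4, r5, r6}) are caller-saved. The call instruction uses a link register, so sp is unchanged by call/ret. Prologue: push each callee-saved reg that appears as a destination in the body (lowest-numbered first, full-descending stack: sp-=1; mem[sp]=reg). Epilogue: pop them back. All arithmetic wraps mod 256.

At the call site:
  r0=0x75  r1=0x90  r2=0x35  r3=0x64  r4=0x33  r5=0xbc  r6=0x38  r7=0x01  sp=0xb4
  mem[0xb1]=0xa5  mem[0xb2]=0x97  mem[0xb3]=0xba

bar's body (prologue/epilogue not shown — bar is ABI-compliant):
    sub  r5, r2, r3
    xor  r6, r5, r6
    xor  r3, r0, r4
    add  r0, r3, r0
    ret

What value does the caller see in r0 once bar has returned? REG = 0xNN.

prologue: push r0 → mem[0xb3]=0x75, sp=0xb3
prologue: push r3 → mem[0xb2]=0x64, sp=0xb2
body[0] sub  r5, r2, r3 → r5=0xd1
body[1] xor  r6, r5, r6 → r6=0xe9
body[2] xor  r3, r0, r4 → r3=0x46
body[3] add  r0, r3, r0 → r0=0xbb
epilogue: pop r3=0x64, sp=0xb3
epilogue: pop r0=0x75, sp=0xb4
r0 is callee-saved → restored

REG = 0x75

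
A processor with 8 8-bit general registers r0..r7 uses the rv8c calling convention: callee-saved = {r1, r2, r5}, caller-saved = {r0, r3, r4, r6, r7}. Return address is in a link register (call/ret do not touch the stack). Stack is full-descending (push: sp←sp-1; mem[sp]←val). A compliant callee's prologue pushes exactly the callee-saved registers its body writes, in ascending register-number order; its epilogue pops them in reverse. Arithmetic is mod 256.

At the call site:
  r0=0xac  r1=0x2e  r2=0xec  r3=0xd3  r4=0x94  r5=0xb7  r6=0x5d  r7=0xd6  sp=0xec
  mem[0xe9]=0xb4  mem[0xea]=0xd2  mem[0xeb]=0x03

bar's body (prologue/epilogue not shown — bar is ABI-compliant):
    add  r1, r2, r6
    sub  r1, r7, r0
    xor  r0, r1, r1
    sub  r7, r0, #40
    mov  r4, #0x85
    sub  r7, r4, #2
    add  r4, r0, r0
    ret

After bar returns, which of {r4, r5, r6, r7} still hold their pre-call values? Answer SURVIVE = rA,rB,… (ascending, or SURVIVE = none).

prologue: push r1 → mem[0xeb]=0x2e, sp=0xeb
body[0] add  r1, r2, r6 → r1=0x49
body[1] sub  r1, r7, r0 → r1=0x2a
body[2] xor  r0, r1, r1 → r0=0x00
body[3] sub  r7, r0, #40 → r7=0xd8
body[4] mov  r4, #0x85 → r4=0x85
body[5] sub  r7, r4, #2 → r7=0x83
body[6] add  r4, r0, r0 → r4=0x00
epilogue: pop r1=0x2e, sp=0xec
r4: caller-saved, written=True
r5: callee-saved, written=False
r6: caller-saved, written=False
r7: caller-saved, written=True

SURVIVE = r5,r6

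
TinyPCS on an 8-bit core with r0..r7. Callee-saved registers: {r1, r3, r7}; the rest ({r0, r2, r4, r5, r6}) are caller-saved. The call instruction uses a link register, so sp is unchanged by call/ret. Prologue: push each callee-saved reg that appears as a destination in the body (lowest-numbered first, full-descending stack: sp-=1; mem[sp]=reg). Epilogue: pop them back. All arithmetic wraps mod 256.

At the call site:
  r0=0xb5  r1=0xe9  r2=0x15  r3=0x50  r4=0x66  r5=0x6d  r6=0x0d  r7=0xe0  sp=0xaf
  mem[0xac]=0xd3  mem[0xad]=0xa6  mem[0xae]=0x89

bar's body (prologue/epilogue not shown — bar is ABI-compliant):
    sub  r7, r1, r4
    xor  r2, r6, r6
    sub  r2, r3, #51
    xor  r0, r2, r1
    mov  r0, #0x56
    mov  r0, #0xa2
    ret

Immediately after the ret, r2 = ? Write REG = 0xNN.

REG = 0x1d

prologue: push r7 -> mem[0xae]=0xe0, sp=0xae
body[0] sub  r7, r1, r4 -> r7=0x83
body[1] xor  r2, r6, r6 -> r2=0x00
body[2] sub  r2, r3, #51 -> r2=0x1d
body[3] xor  r0, r2, r1 -> r0=0xf4
body[4] mov  r0, #0x56 -> r0=0x56
body[5] mov  r0, #0xa2 -> r0=0xa2
epilogue: pop r7=0xe0, sp=0xaf
r2 is caller-saved -> body value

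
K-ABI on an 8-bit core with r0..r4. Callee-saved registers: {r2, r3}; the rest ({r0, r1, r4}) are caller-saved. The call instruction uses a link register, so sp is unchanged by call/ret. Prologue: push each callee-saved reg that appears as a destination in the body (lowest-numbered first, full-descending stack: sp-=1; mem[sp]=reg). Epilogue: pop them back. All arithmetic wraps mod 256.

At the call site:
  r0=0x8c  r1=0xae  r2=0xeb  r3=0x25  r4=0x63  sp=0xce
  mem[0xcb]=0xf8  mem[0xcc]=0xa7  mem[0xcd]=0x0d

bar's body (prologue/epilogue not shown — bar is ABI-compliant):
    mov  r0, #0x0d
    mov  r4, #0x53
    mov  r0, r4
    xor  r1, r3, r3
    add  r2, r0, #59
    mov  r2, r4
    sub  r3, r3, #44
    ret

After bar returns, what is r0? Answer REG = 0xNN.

prologue: push r2 → mem[0xcd]=0xeb, sp=0xcd
prologue: push r3 → mem[0xcc]=0x25, sp=0xcc
body[0] mov  r0, #0x0d → r0=0x0d
body[1] mov  r4, #0x53 → r4=0x53
body[2] mov  r0, r4 → r0=0x53
body[3] xor  r1, r3, r3 → r1=0x00
body[4] add  r2, r0, #59 → r2=0x8e
body[5] mov  r2, r4 → r2=0x53
body[6] sub  r3, r3, #44 → r3=0xf9
epilogue: pop r3=0x25, sp=0xcd
epilogue: pop r2=0xeb, sp=0xce
r0 is caller-saved → body value

REG = 0x53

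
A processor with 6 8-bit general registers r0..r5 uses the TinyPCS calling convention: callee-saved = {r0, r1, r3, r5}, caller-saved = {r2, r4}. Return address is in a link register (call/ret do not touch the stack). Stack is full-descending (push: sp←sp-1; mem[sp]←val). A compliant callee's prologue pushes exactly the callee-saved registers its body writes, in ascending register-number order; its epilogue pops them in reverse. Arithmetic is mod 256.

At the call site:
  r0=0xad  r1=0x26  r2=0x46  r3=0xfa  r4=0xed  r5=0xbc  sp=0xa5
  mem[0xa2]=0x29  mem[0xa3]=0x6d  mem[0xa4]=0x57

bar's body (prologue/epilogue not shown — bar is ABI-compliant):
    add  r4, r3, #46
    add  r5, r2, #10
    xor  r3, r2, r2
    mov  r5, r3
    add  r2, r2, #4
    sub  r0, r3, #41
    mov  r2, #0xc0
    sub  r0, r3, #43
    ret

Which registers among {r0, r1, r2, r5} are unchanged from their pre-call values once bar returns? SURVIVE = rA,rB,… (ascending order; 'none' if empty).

SURVIVE = r0,r1,r5

prologue: push r0 → mem[0xa4]=0xad, sp=0xa4
prologue: push r3 → mem[0xa3]=0xfa, sp=0xa3
prologue: push r5 → mem[0xa2]=0xbc, sp=0xa2
body[0] add  r4, r3, #46 → r4=0x28
body[1] add  r5, r2, #10 → r5=0x50
body[2] xor  r3, r2, r2 → r3=0x00
body[3] mov  r5, r3 → r5=0x00
body[4] add  r2, r2, #4 → r2=0x4a
body[5] sub  r0, r3, #41 → r0=0xd7
body[6] mov  r2, #0xc0 → r2=0xc0
body[7] sub  r0, r3, #43 → r0=0xd5
epilogue: pop r5=0xbc, sp=0xa3
epilogue: pop r3=0xfa, sp=0xa4
epilogue: pop r0=0xad, sp=0xa5
r0: callee-saved, written=True
r1: callee-saved, written=False
r2: caller-saved, written=True
r5: callee-saved, written=True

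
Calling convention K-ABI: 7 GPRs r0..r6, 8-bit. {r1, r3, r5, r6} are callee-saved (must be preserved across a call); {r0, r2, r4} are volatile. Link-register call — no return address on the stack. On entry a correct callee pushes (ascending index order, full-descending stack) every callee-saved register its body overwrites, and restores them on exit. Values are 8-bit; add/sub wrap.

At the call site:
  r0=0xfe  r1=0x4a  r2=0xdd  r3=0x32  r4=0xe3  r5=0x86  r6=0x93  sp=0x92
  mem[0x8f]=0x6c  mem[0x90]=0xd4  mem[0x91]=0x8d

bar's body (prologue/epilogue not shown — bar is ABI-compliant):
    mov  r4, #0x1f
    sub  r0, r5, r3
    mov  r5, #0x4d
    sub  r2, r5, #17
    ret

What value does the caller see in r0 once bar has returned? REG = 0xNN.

REG = 0x54

prologue: push r5 -> mem[0x91]=0x86, sp=0x91
body[0] mov  r4, #0x1f -> r4=0x1f
body[1] sub  r0, r5, r3 -> r0=0x54
body[2] mov  r5, #0x4d -> r5=0x4d
body[3] sub  r2, r5, #17 -> r2=0x3c
epilogue: pop r5=0x86, sp=0x92
r0 is caller-saved -> body value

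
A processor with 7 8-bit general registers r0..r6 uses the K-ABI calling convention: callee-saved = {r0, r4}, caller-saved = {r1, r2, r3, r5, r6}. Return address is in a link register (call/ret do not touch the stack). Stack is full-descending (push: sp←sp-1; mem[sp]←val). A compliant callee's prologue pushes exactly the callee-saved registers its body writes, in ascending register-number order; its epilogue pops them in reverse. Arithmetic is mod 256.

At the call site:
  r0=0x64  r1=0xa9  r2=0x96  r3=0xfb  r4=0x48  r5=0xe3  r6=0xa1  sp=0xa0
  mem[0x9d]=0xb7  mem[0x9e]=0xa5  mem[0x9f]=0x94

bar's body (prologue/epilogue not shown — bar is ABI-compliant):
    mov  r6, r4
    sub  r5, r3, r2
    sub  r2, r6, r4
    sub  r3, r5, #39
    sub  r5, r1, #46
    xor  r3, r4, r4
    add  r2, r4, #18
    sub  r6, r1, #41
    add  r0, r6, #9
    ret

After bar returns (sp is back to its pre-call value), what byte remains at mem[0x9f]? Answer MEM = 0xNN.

MEM = 0x64

prologue: push r0 → mem[0x9f]=0x64, sp=0x9f
body[0] mov  r6, r4 → r6=0x48
body[1] sub  r5, r3, r2 → r5=0x65
body[2] sub  r2, r6, r4 → r2=0x00
body[3] sub  r3, r5, #39 → r3=0x3e
body[4] sub  r5, r1, #46 → r5=0x7b
body[5] xor  r3, r4, r4 → r3=0x00
body[6] add  r2, r4, #18 → r2=0x5a
body[7] sub  r6, r1, #41 → r6=0x80
body[8] add  r0, r6, #9 → r0=0x89
epilogue: pop r0=0x64, sp=0xa0
prologue pushed ['r0'] at ['0x9f']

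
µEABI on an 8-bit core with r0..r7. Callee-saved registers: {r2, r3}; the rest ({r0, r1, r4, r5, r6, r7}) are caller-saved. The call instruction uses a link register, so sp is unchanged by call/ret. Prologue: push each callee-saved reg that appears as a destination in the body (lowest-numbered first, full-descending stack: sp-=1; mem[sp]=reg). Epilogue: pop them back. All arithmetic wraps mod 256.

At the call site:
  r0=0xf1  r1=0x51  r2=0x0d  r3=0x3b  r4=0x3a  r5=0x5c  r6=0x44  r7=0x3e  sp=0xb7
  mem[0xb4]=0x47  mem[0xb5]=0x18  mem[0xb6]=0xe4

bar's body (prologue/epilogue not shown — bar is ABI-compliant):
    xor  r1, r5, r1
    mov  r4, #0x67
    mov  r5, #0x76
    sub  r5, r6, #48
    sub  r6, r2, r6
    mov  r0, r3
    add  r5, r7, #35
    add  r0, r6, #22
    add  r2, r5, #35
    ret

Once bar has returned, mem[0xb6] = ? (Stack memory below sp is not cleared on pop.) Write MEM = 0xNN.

MEM = 0x0d

prologue: push r2 → mem[0xb6]=0x0d, sp=0xb6
body[0] xor  r1, r5, r1 → r1=0x0d
body[1] mov  r4, #0x67 → r4=0x67
body[2] mov  r5, #0x76 → r5=0x76
body[3] sub  r5, r6, #48 → r5=0x14
body[4] sub  r6, r2, r6 → r6=0xc9
body[5] mov  r0, r3 → r0=0x3b
body[6] add  r5, r7, #35 → r5=0x61
body[7] add  r0, r6, #22 → r0=0xdf
body[8] add  r2, r5, #35 → r2=0x84
epilogue: pop r2=0x0d, sp=0xb7
prologue pushed ['r2'] at ['0xb6']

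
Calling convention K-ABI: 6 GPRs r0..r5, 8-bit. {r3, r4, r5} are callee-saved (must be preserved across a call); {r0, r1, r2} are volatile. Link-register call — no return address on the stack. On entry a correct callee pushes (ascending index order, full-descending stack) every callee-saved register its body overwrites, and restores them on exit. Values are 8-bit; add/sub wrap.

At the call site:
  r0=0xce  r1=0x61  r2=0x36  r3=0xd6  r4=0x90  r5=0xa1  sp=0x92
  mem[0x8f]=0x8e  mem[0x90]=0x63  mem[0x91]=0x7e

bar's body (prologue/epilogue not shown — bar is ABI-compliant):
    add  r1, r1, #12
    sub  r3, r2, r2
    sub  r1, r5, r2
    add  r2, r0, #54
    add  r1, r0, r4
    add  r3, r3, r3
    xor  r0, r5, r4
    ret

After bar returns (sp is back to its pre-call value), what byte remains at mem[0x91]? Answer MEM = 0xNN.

prologue: push r3 → mem[0x91]=0xd6, sp=0x91
body[0] add  r1, r1, #12 → r1=0x6d
body[1] sub  r3, r2, r2 → r3=0x00
body[2] sub  r1, r5, r2 → r1=0x6b
body[3] add  r2, r0, #54 → r2=0x04
body[4] add  r1, r0, r4 → r1=0x5e
body[5] add  r3, r3, r3 → r3=0x00
body[6] xor  r0, r5, r4 → r0=0x31
epilogue: pop r3=0xd6, sp=0x92
prologue pushed ['r3'] at ['0x91']

MEM = 0xd6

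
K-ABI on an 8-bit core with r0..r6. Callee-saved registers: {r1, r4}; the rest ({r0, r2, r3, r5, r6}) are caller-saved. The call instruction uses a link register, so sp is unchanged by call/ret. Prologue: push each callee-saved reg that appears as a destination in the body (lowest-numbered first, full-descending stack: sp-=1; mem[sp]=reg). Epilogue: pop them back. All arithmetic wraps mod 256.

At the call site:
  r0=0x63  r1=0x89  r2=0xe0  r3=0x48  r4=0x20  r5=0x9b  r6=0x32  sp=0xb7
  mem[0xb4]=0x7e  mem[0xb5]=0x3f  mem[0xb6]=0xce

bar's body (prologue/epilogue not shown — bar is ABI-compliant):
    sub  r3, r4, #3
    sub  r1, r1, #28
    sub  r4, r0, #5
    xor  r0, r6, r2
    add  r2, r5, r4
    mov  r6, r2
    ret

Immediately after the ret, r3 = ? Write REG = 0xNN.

REG = 0x1d

prologue: push r1 -> mem[0xb6]=0x89, sp=0xb6
prologue: push r4 -> mem[0xb5]=0x20, sp=0xb5
body[0] sub  r3, r4, #3 -> r3=0x1d
body[1] sub  r1, r1, #28 -> r1=0x6d
body[2] sub  r4, r0, #5 -> r4=0x5e
body[3] xor  r0, r6, r2 -> r0=0xd2
body[4] add  r2, r5, r4 -> r2=0xf9
body[5] mov  r6, r2 -> r6=0xf9
epilogue: pop r4=0x20, sp=0xb6
epilogue: pop r1=0x89, sp=0xb7
r3 is caller-saved -> body value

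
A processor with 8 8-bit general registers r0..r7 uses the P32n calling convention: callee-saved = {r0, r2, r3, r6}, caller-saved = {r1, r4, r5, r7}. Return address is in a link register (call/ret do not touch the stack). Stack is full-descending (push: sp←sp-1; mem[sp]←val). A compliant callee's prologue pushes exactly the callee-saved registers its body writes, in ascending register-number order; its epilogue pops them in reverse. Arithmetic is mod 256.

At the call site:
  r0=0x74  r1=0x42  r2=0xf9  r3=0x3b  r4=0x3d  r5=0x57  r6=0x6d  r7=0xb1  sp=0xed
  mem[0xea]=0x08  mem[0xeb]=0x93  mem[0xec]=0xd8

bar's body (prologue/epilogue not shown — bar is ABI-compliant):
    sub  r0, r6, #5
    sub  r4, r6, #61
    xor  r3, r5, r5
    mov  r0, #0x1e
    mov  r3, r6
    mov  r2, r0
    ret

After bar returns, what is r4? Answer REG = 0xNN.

REG = 0x30

prologue: push r0 → mem[0xec]=0x74, sp=0xec
prologue: push r2 → mem[0xeb]=0xf9, sp=0xeb
prologue: push r3 → mem[0xea]=0x3b, sp=0xea
body[0] sub  r0, r6, #5 → r0=0x68
body[1] sub  r4, r6, #61 → r4=0x30
body[2] xor  r3, r5, r5 → r3=0x00
body[3] mov  r0, #0x1e → r0=0x1e
body[4] mov  r3, r6 → r3=0x6d
body[5] mov  r2, r0 → r2=0x1e
epilogue: pop r3=0x3b, sp=0xeb
epilogue: pop r2=0xf9, sp=0xec
epilogue: pop r0=0x74, sp=0xed
r4 is caller-saved → body value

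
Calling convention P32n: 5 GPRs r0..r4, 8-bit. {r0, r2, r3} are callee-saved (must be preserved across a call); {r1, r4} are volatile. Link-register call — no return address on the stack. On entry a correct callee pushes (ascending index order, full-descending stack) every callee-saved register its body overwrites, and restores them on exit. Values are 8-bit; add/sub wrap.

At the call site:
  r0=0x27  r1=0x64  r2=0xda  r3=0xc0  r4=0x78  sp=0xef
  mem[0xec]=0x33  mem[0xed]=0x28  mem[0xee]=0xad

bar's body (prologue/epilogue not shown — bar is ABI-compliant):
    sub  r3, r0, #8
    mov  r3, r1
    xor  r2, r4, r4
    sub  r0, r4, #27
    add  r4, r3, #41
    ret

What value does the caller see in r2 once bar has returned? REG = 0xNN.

REG = 0xda

prologue: push r0 → mem[0xee]=0x27, sp=0xee
prologue: push r2 → mem[0xed]=0xda, sp=0xed
prologue: push r3 → mem[0xec]=0xc0, sp=0xec
body[0] sub  r3, r0, #8 → r3=0x1f
body[1] mov  r3, r1 → r3=0x64
body[2] xor  r2, r4, r4 → r2=0x00
body[3] sub  r0, r4, #27 → r0=0x5d
body[4] add  r4, r3, #41 → r4=0x8d
epilogue: pop r3=0xc0, sp=0xed
epilogue: pop r2=0xda, sp=0xee
epilogue: pop r0=0x27, sp=0xef
r2 is callee-saved → restored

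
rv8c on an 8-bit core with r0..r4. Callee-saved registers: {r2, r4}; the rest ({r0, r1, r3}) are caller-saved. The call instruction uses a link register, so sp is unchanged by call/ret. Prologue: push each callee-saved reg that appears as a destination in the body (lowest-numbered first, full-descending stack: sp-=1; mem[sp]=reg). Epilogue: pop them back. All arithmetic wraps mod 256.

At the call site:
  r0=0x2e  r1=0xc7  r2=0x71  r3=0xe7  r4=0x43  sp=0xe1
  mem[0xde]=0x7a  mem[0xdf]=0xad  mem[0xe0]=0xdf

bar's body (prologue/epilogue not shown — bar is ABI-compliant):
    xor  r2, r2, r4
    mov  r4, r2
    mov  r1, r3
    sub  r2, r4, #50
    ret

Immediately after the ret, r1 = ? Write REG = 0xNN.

prologue: push r2 → mem[0xe0]=0x71, sp=0xe0
prologue: push r4 → mem[0xdf]=0x43, sp=0xdf
body[0] xor  r2, r2, r4 → r2=0x32
body[1] mov  r4, r2 → r4=0x32
body[2] mov  r1, r3 → r1=0xe7
body[3] sub  r2, r4, #50 → r2=0x00
epilogue: pop r4=0x43, sp=0xe0
epilogue: pop r2=0x71, sp=0xe1
r1 is caller-saved → body value

REG = 0xe7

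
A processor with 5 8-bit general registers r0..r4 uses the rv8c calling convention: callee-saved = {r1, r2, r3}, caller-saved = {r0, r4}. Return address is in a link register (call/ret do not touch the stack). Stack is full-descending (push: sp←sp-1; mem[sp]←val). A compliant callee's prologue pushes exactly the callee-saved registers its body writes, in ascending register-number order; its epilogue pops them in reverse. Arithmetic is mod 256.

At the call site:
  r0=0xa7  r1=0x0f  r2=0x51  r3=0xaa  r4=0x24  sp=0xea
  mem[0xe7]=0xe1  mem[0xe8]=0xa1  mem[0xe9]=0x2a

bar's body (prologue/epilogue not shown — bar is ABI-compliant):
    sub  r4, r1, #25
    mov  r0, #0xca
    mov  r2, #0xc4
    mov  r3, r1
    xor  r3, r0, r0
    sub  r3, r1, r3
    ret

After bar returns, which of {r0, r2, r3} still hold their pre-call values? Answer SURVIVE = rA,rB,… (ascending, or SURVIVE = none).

prologue: push r2 -> mem[0xe9]=0x51, sp=0xe9
prologue: push r3 -> mem[0xe8]=0xaa, sp=0xe8
body[0] sub  r4, r1, #25 -> r4=0xf6
body[1] mov  r0, #0xca -> r0=0xca
body[2] mov  r2, #0xc4 -> r2=0xc4
body[3] mov  r3, r1 -> r3=0x0f
body[4] xor  r3, r0, r0 -> r3=0x00
body[5] sub  r3, r1, r3 -> r3=0x0f
epilogue: pop r3=0xaa, sp=0xe9
epilogue: pop r2=0x51, sp=0xea
r0: caller-saved, written=True
r2: callee-saved, written=True
r3: callee-saved, written=True

SURVIVE = r2,r3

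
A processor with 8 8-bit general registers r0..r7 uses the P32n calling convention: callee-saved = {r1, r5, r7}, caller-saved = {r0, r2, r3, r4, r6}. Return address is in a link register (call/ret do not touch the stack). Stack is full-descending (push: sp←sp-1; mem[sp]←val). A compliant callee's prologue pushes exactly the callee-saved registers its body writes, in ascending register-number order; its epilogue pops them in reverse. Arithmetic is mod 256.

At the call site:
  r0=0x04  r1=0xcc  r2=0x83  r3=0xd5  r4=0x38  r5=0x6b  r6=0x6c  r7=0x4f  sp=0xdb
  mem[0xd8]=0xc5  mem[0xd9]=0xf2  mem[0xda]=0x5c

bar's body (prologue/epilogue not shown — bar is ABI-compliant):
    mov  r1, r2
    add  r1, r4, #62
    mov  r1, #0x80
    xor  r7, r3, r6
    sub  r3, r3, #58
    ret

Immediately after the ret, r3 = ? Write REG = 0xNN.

prologue: push r1 → mem[0xda]=0xcc, sp=0xda
prologue: push r7 → mem[0xd9]=0x4f, sp=0xd9
body[0] mov  r1, r2 → r1=0x83
body[1] add  r1, r4, #62 → r1=0x76
body[2] mov  r1, #0x80 → r1=0x80
body[3] xor  r7, r3, r6 → r7=0xb9
body[4] sub  r3, r3, #58 → r3=0x9b
epilogue: pop r7=0x4f, sp=0xda
epilogue: pop r1=0xcc, sp=0xdb
r3 is caller-saved → body value

REG = 0x9b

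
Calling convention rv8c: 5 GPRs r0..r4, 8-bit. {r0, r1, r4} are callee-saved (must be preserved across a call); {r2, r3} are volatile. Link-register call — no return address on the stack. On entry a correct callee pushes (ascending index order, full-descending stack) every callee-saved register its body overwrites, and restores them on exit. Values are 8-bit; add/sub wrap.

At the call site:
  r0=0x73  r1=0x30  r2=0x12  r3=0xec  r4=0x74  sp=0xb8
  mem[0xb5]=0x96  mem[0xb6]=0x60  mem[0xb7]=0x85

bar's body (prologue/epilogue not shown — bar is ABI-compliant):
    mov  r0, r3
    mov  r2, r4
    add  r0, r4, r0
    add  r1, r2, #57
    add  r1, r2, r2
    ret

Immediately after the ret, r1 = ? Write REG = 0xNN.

prologue: push r0 → mem[0xb7]=0x73, sp=0xb7
prologue: push r1 → mem[0xb6]=0x30, sp=0xb6
body[0] mov  r0, r3 → r0=0xec
body[1] mov  r2, r4 → r2=0x74
body[2] add  r0, r4, r0 → r0=0x60
body[3] add  r1, r2, #57 → r1=0xad
body[4] add  r1, r2, r2 → r1=0xe8
epilogue: pop r1=0x30, sp=0xb7
epilogue: pop r0=0x73, sp=0xb8
r1 is callee-saved → restored

REG = 0x30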